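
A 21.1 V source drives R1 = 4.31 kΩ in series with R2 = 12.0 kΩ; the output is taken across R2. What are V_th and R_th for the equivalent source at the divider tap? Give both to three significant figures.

V_th = 15.5 V, R_th = 3.17 kΩ

V_th is the open-circuit tap voltage: 21.1 × 12.0/(4.31 + 12.0) = 15.5 V.
With the supply zeroed, R1 and R2 appear in parallel from the tap: R_th = R1‖R2 = (4.31 × 12.0)/16.31 = 3.17 kΩ.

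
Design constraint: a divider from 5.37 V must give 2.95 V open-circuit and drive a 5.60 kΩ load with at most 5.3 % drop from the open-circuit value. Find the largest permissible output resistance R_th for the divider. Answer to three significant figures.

R_th ≤ 313 Ω

Loading drop = R_th/(R_th + R_L) ≤ 0.0530, so R_th ≤ R_L · ε/(1−ε) = 5.60 kΩ × 0.0530/0.9470 = 313 Ω.
(Any R1, R2 with R2/(R1+R2) = 0.549 and R1‖R2 ≤ 313 Ω will meet the spec.)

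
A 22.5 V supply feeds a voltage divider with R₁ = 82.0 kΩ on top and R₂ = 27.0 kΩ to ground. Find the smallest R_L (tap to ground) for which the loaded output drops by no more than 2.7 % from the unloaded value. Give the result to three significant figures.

R_L(min) ≈ 732 kΩ

Output resistance R_th = R₁‖R₂ = (82.0 × 27.0)/109.0 = 20.31 kΩ.
The fractional drop is R_th/(R_th + R_L); requiring this ≤ 0.0270 gives R_L ≥ R_th(1/0.0270 − 1) = 20.31 × 36.04 = 732 kΩ.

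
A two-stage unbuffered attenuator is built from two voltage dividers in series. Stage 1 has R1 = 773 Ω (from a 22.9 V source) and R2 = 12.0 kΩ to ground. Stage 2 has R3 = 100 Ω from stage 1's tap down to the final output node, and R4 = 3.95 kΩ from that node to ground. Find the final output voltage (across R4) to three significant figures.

Stage 2 presents R3+R4 = 4050 Ω as a load on stage 1's tap.
Stage 1's lower leg becomes R2‖(R3+R4) = 3028 Ω, so V_mid = 22.9 × 3028/3801 = 18.24 V.
Stage 2 is itself unloaded: V_out = V_mid × R4/(R3+R4) = 18.24 × 3950/4050 = 17.8 V.

V_out ≈ 17.8 V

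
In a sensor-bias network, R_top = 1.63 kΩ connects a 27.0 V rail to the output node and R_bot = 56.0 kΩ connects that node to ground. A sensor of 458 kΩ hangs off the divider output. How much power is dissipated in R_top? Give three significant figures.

P ≈ 0.448 mW

Total resistance from the source is R_top + (R_bot‖R_L) = 51.53 kΩ, so I = 27.0/51.53 kΩ = 0.5240 mA.
P = I²·R_top = (0.5240 mA)² × 1.63 kΩ = 0.448 mW.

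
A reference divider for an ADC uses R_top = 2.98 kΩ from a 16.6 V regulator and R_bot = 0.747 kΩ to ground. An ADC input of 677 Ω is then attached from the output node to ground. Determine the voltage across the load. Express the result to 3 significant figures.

The load sits in parallel with R_bot: R_bot‖R_L = (747 × 677) / (747 + 677) = 355.1 Ω.
V_out = 16.6 × 355.1 / (2980 + 355.1) = 16.6 × 355.1/3335 = 1.77 V.

V_out ≈ 1.77 V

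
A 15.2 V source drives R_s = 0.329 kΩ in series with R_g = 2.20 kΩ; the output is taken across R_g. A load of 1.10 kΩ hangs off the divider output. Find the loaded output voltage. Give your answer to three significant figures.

The load sits in parallel with R_g: R_g‖R_L = (2200 × 1100) / (2200 + 1100) = 733.3 Ω.
V_out = 15.2 × 733.3 / (329 + 733.3) = 15.2 × 733.3/1062 = 10.5 V.
(Unloaded it would have been 13.2 V.)

V_out ≈ 10.5 V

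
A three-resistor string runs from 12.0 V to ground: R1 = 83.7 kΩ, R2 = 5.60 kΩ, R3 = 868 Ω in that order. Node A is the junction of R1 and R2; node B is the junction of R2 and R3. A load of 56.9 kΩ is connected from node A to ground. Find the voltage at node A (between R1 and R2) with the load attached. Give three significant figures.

Below node A the series string R2+R3 = 6468 Ω sits in parallel with the 56900 Ω load: 5808 Ω.
V_A = 12.0 × 5808/(83700 + 5808) = 0.779 V.

V ≈ 0.779 V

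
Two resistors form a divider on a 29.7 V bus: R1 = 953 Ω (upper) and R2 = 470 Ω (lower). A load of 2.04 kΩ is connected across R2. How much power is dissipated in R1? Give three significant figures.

P ≈ 472 mW

Total resistance from the source is R1 + (R2‖R_L) = 1335 Ω, so I = 29.7/1335 Ω = 22.25 mA.
P = I²·R1 = (22.25 mA)² × 953 Ω = 472 mW.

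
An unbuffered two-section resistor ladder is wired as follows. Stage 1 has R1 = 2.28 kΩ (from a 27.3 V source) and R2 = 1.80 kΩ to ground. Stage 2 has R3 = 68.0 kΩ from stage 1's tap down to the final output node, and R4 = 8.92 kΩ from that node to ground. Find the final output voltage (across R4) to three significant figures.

V_out ≈ 1.38 V

Stage 2 presents R3+R4 = 76.92 kΩ as a load on stage 1's tap.
Stage 1's lower leg becomes R2‖(R3+R4) = 1.759 kΩ, so V_mid = 27.3 × 1.759/4.039 = 11.89 V.
Stage 2 is itself unloaded: V_out = V_mid × R4/(R3+R4) = 11.89 × 8.92/76.92 = 1.38 V.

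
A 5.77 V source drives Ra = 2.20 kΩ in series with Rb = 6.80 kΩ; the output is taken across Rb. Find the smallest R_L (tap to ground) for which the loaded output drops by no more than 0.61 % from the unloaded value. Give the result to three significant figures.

R_L(min) ≈ 271 kΩ

Output resistance R_th = Ra‖Rb = (2.20 × 6.80)/9.000 = 1.662 kΩ.
The fractional drop is R_th/(R_th + R_L); requiring this ≤ 0.00610 gives R_L ≥ R_th(1/0.00610 − 1) = 1.662 × 162.9 = 271 kΩ.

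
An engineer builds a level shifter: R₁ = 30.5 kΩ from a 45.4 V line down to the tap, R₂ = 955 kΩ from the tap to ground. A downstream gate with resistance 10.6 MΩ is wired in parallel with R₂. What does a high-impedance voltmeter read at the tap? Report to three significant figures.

V_out ≈ 43.9 V

The load sits in parallel with R₂: R₂‖R_L = (955 × 10600) / (955 + 10600) = 876.1 kΩ.
V_out = 45.4 × 876.1 / (30.5 + 876.1) = 45.4 × 876.1/906.6 = 43.9 V.
(Unloaded it would have been 44.0 V.)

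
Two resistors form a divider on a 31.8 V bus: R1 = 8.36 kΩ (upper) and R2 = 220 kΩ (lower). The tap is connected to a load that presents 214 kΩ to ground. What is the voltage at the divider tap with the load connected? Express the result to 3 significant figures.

The load sits in parallel with R2: R2‖R_L = (220 × 214) / (220 + 214) = 108.5 kΩ.
V_out = 31.8 × 108.5 / (8.36 + 108.5) = 31.8 × 108.5/116.8 = 29.5 V.

V_out ≈ 29.5 V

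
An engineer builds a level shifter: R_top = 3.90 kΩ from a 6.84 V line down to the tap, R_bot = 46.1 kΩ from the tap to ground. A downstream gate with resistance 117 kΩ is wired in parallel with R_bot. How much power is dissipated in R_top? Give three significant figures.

P ≈ 0.133 mW

Total resistance from the source is R_top + (R_bot‖R_L) = 36.97 kΩ, so I = 6.84/36.97 kΩ = 0.1850 mA.
P = I²·R_top = (0.1850 mA)² × 3.90 kΩ = 0.133 mW.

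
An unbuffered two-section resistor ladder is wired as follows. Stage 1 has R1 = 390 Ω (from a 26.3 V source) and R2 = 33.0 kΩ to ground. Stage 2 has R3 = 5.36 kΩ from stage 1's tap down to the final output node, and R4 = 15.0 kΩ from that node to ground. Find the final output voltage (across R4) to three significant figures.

V_out ≈ 18.8 V

Stage 2 presents R3+R4 = 20360 Ω as a load on stage 1's tap.
Stage 1's lower leg becomes R2‖(R3+R4) = 12590 Ω, so V_mid = 26.3 × 12590/12980 = 25.51 V.
Stage 2 is itself unloaded: V_out = V_mid × R4/(R3+R4) = 25.51 × 15000/20360 = 18.8 V.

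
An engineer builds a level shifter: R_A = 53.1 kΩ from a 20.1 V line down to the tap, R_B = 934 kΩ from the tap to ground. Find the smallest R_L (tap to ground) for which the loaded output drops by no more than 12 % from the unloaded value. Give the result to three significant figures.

R_L(min) ≈ 368 kΩ

Output resistance R_th = R_A‖R_B = (53.1 × 934)/987.1 = 50.24 kΩ.
The fractional drop is R_th/(R_th + R_L); requiring this ≤ 0.120 gives R_L ≥ R_th(1/0.120 − 1) = 50.24 × 7.333 = 368 kΩ.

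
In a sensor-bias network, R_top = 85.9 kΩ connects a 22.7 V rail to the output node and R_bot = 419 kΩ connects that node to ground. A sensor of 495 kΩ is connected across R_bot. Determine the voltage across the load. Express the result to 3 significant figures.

The load sits in parallel with R_bot: R_bot‖R_L = (419 × 495) / (419 + 495) = 226.9 kΩ.
V_out = 22.7 × 226.9 / (85.9 + 226.9) = 22.7 × 226.9/312.8 = 16.5 V.
(Unloaded it would have been 18.8 V.)

V_out ≈ 16.5 V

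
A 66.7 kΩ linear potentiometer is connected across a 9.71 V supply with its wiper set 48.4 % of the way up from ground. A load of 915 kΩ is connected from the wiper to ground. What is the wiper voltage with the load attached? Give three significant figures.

The wiper splits the pot into (1−α)R = 34.42 kΩ above and αR = 32.28 kΩ below.
Lower section ‖ load = 31.18 kΩ.
V_wiper = 9.71 × 31.18/(34.42 + 31.18) = 4.62 V.

V ≈ 4.62 V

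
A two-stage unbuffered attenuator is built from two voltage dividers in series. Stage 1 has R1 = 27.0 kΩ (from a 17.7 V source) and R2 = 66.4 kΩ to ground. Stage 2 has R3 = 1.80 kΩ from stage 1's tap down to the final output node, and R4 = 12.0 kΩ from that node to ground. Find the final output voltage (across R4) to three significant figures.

Stage 2 presents R3+R4 = 13.80 kΩ as a load on stage 1's tap.
Stage 1's lower leg becomes R2‖(R3+R4) = 11.43 kΩ, so V_mid = 17.7 × 11.43/38.43 = 5.263 V.
Stage 2 is itself unloaded: V_out = V_mid × R4/(R3+R4) = 5.263 × 12.0/13.80 = 4.58 V.

V_out ≈ 4.58 V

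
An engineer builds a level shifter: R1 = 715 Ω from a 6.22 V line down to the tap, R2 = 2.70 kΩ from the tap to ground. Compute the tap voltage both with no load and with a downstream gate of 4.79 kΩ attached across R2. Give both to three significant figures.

Unloaded: 4.92 V; loaded: 4.40 V

Open-circuit: V = 6.22 × 2700/(715 + 2700) = 4.92 V.
With the load, R2 becomes R2‖R_L = 1727 Ω, so V = 6.22 × 1727/2442 = 4.40 V.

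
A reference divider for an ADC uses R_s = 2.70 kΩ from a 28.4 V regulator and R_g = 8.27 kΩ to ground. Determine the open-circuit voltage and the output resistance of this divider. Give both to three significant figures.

V_th is the open-circuit tap voltage: 28.4 × 8.27/(2.70 + 8.27) = 21.4 V.
With the supply zeroed, R_s and R_g appear in parallel from the tap: R_th = R_s‖R_g = (2.70 × 8.27)/10.97 = 2.04 kΩ.

V_th = 21.4 V, R_th = 2.04 kΩ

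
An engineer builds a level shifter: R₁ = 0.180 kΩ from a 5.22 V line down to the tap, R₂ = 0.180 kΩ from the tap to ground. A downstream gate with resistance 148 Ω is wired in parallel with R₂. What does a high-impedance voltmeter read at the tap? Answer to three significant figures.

The load sits in parallel with R₂: R₂‖R_L = (180 × 148) / (180 + 148) = 81.22 Ω.
V_out = 5.22 × 81.22 / (180 + 81.22) = 5.22 × 81.22/261.2 = 1.62 V.

V_out ≈ 1.62 V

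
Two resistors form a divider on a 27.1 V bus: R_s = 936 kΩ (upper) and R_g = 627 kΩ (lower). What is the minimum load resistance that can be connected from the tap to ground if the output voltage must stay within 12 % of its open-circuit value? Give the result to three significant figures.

Output resistance R_th = R_s‖R_g = (936 × 627)/1563 = 375.5 kΩ.
The fractional drop is R_th/(R_th + R_L); requiring this ≤ 0.120 gives R_L ≥ R_th(1/0.120 − 1) = 375.5 × 7.333 = 2.75 MΩ.

R_L(min) ≈ 2.75 MΩ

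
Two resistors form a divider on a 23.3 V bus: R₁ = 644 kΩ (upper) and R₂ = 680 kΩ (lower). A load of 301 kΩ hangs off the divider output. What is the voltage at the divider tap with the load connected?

V_out ≈ 5.70 V

The load sits in parallel with R₂: R₂‖R_L = (680 × 301) / (680 + 301) = 208.6 kΩ.
V_out = 23.3 × 208.6 / (644 + 208.6) = 23.3 × 208.6/852.6 = 5.70 V.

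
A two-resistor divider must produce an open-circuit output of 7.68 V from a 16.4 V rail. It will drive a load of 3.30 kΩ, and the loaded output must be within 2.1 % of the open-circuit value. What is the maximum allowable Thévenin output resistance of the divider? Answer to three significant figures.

R_th ≤ 70.8 Ω

Loading drop = R_th/(R_th + R_L) ≤ 0.0210, so R_th ≤ R_L · ε/(1−ε) = 3.30 kΩ × 0.0210/0.9790 = 70.8 Ω.
(Any R1, R2 with R2/(R1+R2) = 0.468 and R1‖R2 ≤ 70.8 Ω will meet the spec.)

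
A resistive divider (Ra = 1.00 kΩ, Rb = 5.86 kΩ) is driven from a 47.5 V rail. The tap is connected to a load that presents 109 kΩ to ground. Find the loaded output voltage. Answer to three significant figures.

The load sits in parallel with Rb: Rb‖R_L = (5.86 × 109) / (5.86 + 109) = 5.561 kΩ.
V_out = 47.5 × 5.561 / (1.00 + 5.561) = 47.5 × 5.561/6.561 = 40.3 V.
(Unloaded it would have been 40.6 V.)

V_out ≈ 40.3 V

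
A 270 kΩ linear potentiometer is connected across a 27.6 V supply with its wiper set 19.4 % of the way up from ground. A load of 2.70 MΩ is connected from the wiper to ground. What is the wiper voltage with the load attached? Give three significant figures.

The wiper splits the pot into (1−α)R = 217.6 kΩ above and αR = 52.38 kΩ below.
Lower section ‖ load = 51.38 kΩ.
V_wiper = 27.6 × 51.38/(217.6 + 51.38) = 5.27 V.

V ≈ 5.27 V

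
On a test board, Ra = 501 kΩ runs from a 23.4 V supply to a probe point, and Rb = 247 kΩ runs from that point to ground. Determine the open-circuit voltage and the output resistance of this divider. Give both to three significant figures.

V_th is the open-circuit tap voltage: 23.4 × 247/(501 + 247) = 7.73 V.
With the supply zeroed, Ra and Rb appear in parallel from the tap: R_th = Ra‖Rb = (501 × 247)/748.0 = 165 kΩ.

V_th = 7.73 V, R_th = 165 kΩ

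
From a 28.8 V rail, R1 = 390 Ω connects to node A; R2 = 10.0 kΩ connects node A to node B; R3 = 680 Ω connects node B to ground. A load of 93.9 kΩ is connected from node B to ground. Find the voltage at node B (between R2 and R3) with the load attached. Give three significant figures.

V ≈ 1.76 V

At node B, R3 is in parallel with the load: R3‖R_L = 675.1 Ω.
Below node A the resistance is R2 + (R3‖R_L) = 10680 Ω, so V_A = 28.8 × 10680/11070 = 27.78 V.
Then V_B = V_A × (R3‖R_L)/(R2 + R3‖R_L) = 27.78 × 675.1/10680 = 1.76 V.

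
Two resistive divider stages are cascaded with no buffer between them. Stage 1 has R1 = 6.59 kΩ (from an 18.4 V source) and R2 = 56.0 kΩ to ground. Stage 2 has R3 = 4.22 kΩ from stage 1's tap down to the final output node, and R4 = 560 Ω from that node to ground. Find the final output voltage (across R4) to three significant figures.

Stage 2 presents R3+R4 = 4780 Ω as a load on stage 1's tap.
Stage 1's lower leg becomes R2‖(R3+R4) = 4404 Ω, so V_mid = 18.4 × 4404/10990 = 7.371 V.
Stage 2 is itself unloaded: V_out = V_mid × R4/(R3+R4) = 7.371 × 560/4780 = 0.864 V.

V_out ≈ 0.864 V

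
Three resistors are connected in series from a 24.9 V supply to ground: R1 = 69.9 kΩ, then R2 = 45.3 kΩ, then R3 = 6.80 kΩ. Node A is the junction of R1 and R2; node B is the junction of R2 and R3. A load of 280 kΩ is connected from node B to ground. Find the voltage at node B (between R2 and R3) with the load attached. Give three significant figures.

At node B, R3 is in parallel with the load: R3‖R_L = 6.639 kΩ.
Below node A the resistance is R2 + (R3‖R_L) = 51.94 kΩ, so V_A = 24.9 × 51.94/121.8 = 10.61 V.
Then V_B = V_A × (R3‖R_L)/(R2 + R3‖R_L) = 10.61 × 6.639/51.94 = 1.36 V.

V ≈ 1.36 V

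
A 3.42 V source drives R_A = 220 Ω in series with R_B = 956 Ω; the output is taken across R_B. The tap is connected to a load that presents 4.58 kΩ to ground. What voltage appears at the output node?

The load sits in parallel with R_B: R_B‖R_L = (956 × 4580) / (956 + 4580) = 790.9 Ω.
V_out = 3.42 × 790.9 / (220 + 790.9) = 3.42 × 790.9/1011 = 2.68 V.
(Unloaded it would have been 2.78 V.)

V_out ≈ 2.68 V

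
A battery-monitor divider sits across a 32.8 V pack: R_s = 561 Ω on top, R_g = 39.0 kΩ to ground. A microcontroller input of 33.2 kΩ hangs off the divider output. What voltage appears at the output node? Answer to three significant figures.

V_out ≈ 31.8 V

The load sits in parallel with R_g: R_g‖R_L = (39000 × 33200) / (39000 + 33200) = 17930 Ω.
V_out = 32.8 × 17930 / (561 + 17930) = 32.8 × 17930/18490 = 31.8 V.
(Unloaded it would have been 32.3 V.)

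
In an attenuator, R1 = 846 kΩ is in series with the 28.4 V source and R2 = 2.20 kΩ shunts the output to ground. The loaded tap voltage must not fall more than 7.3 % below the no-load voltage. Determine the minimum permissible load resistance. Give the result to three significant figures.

Output resistance R_th = R1‖R2 = (846 × 2.20)/848.2 = 2.194 kΩ.
The fractional drop is R_th/(R_th + R_L); requiring this ≤ 0.0730 gives R_L ≥ R_th(1/0.0730 − 1) = 2.194 × 12.70 = 27.9 kΩ.

R_L(min) ≈ 27.9 kΩ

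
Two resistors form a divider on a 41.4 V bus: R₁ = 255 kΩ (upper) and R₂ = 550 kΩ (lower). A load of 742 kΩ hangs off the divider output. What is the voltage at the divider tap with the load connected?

The load sits in parallel with R₂: R₂‖R_L = (550 × 742) / (550 + 742) = 315.9 kΩ.
V_out = 41.4 × 315.9 / (255 + 315.9) = 41.4 × 315.9/570.9 = 22.9 V.

V_out ≈ 22.9 V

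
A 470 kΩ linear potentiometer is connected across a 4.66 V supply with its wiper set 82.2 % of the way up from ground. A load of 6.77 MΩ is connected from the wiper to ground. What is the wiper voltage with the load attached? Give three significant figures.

The wiper splits the pot into (1−α)R = 83.66 kΩ above and αR = 386.3 kΩ below.
Lower section ‖ load = 365.5 kΩ.
V_wiper = 4.66 × 365.5/(83.66 + 365.5) = 3.79 V.

V ≈ 3.79 V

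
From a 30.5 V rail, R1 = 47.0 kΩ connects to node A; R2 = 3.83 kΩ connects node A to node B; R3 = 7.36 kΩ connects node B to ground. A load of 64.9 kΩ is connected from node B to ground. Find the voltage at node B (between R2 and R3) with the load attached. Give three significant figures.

V ≈ 3.51 V

At node B, R3 is in parallel with the load: R3‖R_L = 6.610 kΩ.
Below node A the resistance is R2 + (R3‖R_L) = 10.44 kΩ, so V_A = 30.5 × 10.44/57.44 = 5.544 V.
Then V_B = V_A × (R3‖R_L)/(R2 + R3‖R_L) = 5.544 × 6.610/10.44 = 3.51 V.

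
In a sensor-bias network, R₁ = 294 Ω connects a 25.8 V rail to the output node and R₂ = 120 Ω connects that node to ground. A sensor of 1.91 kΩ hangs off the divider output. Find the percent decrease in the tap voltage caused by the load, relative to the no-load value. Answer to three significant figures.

The divider's output (Thévenin) resistance is R₁‖R₂ = 85.22 Ω.
Fractional drop under load = R_th/(R_th + R_L) = 85.22 / (85.22 + 1910) = 0.04271.
So the output falls by 4.27 %.

4.27 %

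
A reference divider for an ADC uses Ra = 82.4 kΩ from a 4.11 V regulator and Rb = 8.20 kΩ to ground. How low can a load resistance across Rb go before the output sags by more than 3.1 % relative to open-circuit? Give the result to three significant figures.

Output resistance R_th = Ra‖Rb = (82.4 × 8.20)/90.60 = 7.458 kΩ.
The fractional drop is R_th/(R_th + R_L); requiring this ≤ 0.0310 gives R_L ≥ R_th(1/0.0310 − 1) = 7.458 × 31.26 = 233 kΩ.

R_L(min) ≈ 233 kΩ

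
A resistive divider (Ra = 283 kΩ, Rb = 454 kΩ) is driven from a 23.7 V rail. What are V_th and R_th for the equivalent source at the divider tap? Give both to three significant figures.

V_th is the open-circuit tap voltage: 23.7 × 454/(283 + 454) = 14.6 V.
With the supply zeroed, Ra and Rb appear in parallel from the tap: R_th = Ra‖Rb = (283 × 454)/737.0 = 174 kΩ.

V_th = 14.6 V, R_th = 174 kΩ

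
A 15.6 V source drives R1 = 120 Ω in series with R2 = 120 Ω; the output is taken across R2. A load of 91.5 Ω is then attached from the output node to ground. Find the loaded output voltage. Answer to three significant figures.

The load sits in parallel with R2: R2‖R_L = (120 × 91.5) / (120 + 91.5) = 51.91 Ω.
V_out = 15.6 × 51.91 / (120 + 51.91) = 15.6 × 51.91/171.9 = 4.71 V.
(Unloaded it would have been 7.80 V.)

V_out ≈ 4.71 V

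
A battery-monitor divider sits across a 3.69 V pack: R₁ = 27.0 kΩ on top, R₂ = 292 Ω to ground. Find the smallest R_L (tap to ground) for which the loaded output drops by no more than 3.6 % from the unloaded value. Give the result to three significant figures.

Output resistance R_th = R₁‖R₂ = (27000 × 292)/27290 = 288.9 Ω.
The fractional drop is R_th/(R_th + R_L); requiring this ≤ 0.0360 gives R_L ≥ R_th(1/0.0360 − 1) = 288.9 × 26.78 = 7.74 kΩ.

R_L(min) ≈ 7.74 kΩ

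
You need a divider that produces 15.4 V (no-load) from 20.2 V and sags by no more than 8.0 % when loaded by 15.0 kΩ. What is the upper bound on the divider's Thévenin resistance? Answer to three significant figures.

R_th ≤ 1.30 kΩ

Loading drop = R_th/(R_th + R_L) ≤ 0.0800, so R_th ≤ R_L · ε/(1−ε) = 15.0 kΩ × 0.0800/0.9200 = 1.30 kΩ.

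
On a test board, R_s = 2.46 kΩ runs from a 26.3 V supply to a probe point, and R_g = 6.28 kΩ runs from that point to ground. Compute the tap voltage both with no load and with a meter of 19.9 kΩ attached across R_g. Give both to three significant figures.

Unloaded: 18.9 V; loaded: 17.4 V

Open-circuit: V = 26.3 × 6.28/(2.46 + 6.28) = 18.9 V.
With the load, R_g becomes R_g‖R_L = 4.774 kΩ, so V = 26.3 × 4.774/7.234 = 17.4 V.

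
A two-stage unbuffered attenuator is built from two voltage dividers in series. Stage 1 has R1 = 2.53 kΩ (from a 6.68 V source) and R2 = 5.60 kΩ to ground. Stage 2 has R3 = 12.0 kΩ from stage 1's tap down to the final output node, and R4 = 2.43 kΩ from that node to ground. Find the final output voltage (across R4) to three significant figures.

V_out ≈ 0.691 V

Stage 2 presents R3+R4 = 14.43 kΩ as a load on stage 1's tap.
Stage 1's lower leg becomes R2‖(R3+R4) = 4.034 kΩ, so V_mid = 6.68 × 4.034/6.564 = 4.105 V.
Stage 2 is itself unloaded: V_out = V_mid × R4/(R3+R4) = 4.105 × 2.43/14.43 = 0.691 V.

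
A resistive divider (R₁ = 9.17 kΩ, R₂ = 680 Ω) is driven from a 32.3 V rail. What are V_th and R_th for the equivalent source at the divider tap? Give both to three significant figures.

V_th is the open-circuit tap voltage: 32.3 × 680/(9170 + 680) = 2.23 V.
With the supply zeroed, R₁ and R₂ appear in parallel from the tap: R_th = R₁‖R₂ = (9170 × 680)/9850 = 633 Ω.

V_th = 2.23 V, R_th = 633 Ω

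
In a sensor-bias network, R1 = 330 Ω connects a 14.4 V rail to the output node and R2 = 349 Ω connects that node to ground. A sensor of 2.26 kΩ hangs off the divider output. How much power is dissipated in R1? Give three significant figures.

Total resistance from the source is R1 + (R2‖R_L) = 632.3 Ω, so I = 14.4/632.3 Ω = 22.77 mA.
P = I²·R1 = (22.77 mA)² × 330 Ω = 171 mW.

P ≈ 171 mW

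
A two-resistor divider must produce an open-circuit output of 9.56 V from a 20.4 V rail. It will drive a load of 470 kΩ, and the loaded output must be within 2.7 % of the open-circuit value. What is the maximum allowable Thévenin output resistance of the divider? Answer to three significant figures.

Loading drop = R_th/(R_th + R_L) ≤ 0.0270, so R_th ≤ R_L · ε/(1−ε) = 470 kΩ × 0.0270/0.9730 = 13.0 kΩ.
(Any R1, R2 with R2/(R1+R2) = 0.469 and R1‖R2 ≤ 13.0 kΩ will meet the spec.)

R_th ≤ 13.0 kΩ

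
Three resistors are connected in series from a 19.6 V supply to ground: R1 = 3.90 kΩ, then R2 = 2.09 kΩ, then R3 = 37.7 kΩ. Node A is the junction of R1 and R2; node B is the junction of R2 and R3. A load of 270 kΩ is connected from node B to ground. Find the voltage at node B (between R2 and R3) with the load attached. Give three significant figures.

At node B, R3 is in parallel with the load: R3‖R_L = 33.08 kΩ.
Below node A the resistance is R2 + (R3‖R_L) = 35.17 kΩ, so V_A = 19.6 × 35.17/39.07 = 17.64 V.
Then V_B = V_A × (R3‖R_L)/(R2 + R3‖R_L) = 17.64 × 33.08/35.17 = 16.6 V.

V ≈ 16.6 V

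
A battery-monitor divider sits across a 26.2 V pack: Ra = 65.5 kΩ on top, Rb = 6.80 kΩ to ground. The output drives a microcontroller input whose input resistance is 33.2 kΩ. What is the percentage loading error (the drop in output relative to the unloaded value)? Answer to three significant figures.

15.7 %

Unloaded V = 26.2 × 6.80/72.30 = 2.464 V.
Loaded: Rb‖R_L = 5.644 kΩ, giving V = 26.2 × 5.644/71.14 = 2.078 V.
Drop = (2.464 − 2.078) / 2.464 = 15.7 %.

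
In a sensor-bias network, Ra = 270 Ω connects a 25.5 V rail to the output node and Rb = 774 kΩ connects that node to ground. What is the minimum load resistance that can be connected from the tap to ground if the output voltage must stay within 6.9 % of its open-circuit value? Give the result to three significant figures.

R_L(min) ≈ 3.64 kΩ

Output resistance R_th = Ra‖Rb = (270 × 774000)/774300 = 269.9 Ω.
The fractional drop is R_th/(R_th + R_L); requiring this ≤ 0.0690 gives R_L ≥ R_th(1/0.0690 − 1) = 269.9 × 13.49 = 3.64 kΩ.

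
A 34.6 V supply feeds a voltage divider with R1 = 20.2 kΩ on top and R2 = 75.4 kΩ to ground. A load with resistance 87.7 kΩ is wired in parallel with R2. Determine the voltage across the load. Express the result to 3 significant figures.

The load sits in parallel with R2: R2‖R_L = (75.4 × 87.7) / (75.4 + 87.7) = 40.54 kΩ.
V_out = 34.6 × 40.54 / (20.2 + 40.54) = 34.6 × 40.54/60.74 = 23.1 V.

V_out ≈ 23.1 V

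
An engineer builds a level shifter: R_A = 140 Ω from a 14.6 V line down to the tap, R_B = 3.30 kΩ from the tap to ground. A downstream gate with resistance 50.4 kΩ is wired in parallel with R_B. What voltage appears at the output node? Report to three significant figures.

V_out ≈ 14.0 V

The load sits in parallel with R_B: R_B‖R_L = (3300 × 50400) / (3300 + 50400) = 3097 Ω.
V_out = 14.6 × 3097 / (140 + 3097) = 14.6 × 3097/3237 = 14.0 V.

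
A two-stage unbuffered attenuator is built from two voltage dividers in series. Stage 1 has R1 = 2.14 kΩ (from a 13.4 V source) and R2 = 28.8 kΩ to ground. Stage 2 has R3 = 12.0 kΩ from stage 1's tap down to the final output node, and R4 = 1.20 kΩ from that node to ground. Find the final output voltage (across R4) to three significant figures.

Stage 2 presents R3+R4 = 13.20 kΩ as a load on stage 1's tap.
Stage 1's lower leg becomes R2‖(R3+R4) = 9.051 kΩ, so V_mid = 13.4 × 9.051/11.19 = 10.84 V.
Stage 2 is itself unloaded: V_out = V_mid × R4/(R3+R4) = 10.84 × 1.20/13.20 = 0.985 V.

V_out ≈ 0.985 V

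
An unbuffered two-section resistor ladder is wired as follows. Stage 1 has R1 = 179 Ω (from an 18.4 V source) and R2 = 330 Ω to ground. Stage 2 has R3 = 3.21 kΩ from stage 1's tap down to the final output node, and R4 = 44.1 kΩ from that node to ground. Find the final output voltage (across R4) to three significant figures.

Stage 2 presents R3+R4 = 47310 Ω as a load on stage 1's tap.
Stage 1's lower leg becomes R2‖(R3+R4) = 327.7 Ω, so V_mid = 18.4 × 327.7/506.7 = 11.90 V.
Stage 2 is itself unloaded: V_out = V_mid × R4/(R3+R4) = 11.90 × 44100/47310 = 11.1 V.

V_out ≈ 11.1 V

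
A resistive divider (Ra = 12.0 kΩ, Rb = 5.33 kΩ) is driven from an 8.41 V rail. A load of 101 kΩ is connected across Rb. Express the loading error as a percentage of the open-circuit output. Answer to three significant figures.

3.53 %

The divider's output (Thévenin) resistance is Ra‖Rb = 3.691 kΩ.
Fractional drop under load = R_th/(R_th + R_L) = 3.691 / (3.691 + 101) = 0.03525.
So the output falls by 3.53 %.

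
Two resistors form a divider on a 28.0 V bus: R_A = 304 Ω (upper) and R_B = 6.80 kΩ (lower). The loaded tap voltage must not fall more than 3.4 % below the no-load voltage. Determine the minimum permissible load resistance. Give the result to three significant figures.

R_L(min) ≈ 8.27 kΩ

Output resistance R_th = R_A‖R_B = (304 × 6800)/7104 = 291.0 Ω.
The fractional drop is R_th/(R_th + R_L); requiring this ≤ 0.0340 gives R_L ≥ R_th(1/0.0340 − 1) = 291.0 × 28.41 = 8.27 kΩ.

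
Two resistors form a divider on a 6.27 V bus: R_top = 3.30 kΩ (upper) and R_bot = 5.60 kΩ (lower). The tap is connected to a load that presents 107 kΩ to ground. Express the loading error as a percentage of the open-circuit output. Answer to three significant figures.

1.90 %

The divider's output (Thévenin) resistance is R_top‖R_bot = 2.076 kΩ.
Fractional drop under load = R_th/(R_th + R_L) = 2.076 / (2.076 + 107) = 0.01904.
So the output falls by 1.90 %.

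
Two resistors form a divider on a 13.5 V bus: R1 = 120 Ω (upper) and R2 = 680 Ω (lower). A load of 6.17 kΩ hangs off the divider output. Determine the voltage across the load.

The load sits in parallel with R2: R2‖R_L = (680 × 6170) / (680 + 6170) = 612.5 Ω.
V_out = 13.5 × 612.5 / (120 + 612.5) = 13.5 × 612.5/732.5 = 11.3 V.
(Unloaded it would have been 11.5 V.)

V_out ≈ 11.3 V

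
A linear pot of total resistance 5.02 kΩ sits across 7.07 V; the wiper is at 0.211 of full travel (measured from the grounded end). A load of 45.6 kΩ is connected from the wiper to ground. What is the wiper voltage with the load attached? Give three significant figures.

V ≈ 1.46 V

The wiper splits the pot into (1−α)R = 3.961 kΩ above and αR = 1.059 kΩ below.
Lower section ‖ load = 1.035 kΩ.
V_wiper = 7.07 × 1.035/(3.961 + 1.035) = 1.46 V.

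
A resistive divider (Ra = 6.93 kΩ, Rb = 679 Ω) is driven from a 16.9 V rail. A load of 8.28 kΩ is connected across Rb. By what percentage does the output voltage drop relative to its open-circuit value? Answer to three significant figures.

6.95 %

The divider's output (Thévenin) resistance is Ra‖Rb = 618.4 Ω.
Fractional drop under load = R_th/(R_th + R_L) = 618.4 / (618.4 + 8280) = 0.06950.
So the output falls by 6.95 %.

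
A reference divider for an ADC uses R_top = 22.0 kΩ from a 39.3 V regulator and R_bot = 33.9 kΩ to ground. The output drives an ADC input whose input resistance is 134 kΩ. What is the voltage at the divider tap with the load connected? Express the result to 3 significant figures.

V_out ≈ 21.7 V

The load sits in parallel with R_bot: R_bot‖R_L = (33.9 × 134) / (33.9 + 134) = 27.06 kΩ.
V_out = 39.3 × 27.06 / (22.0 + 27.06) = 39.3 × 27.06/49.06 = 21.7 V.
(Unloaded it would have been 23.8 V.)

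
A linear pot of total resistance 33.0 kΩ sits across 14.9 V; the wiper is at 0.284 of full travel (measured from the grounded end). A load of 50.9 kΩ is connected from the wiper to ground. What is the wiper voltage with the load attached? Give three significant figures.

V ≈ 3.74 V

The wiper splits the pot into (1−α)R = 23.63 kΩ above and αR = 9.372 kΩ below.
Lower section ‖ load = 7.915 kΩ.
V_wiper = 14.9 × 7.915/(23.63 + 7.915) = 3.74 V.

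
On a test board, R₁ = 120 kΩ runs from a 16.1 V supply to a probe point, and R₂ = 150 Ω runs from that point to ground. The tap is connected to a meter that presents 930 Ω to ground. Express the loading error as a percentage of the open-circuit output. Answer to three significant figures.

13.9 %

The divider's output (Thévenin) resistance is R₁‖R₂ = 149.8 Ω.
Fractional drop under load = R_th/(R_th + R_L) = 149.8 / (149.8 + 930) = 0.1387.
So the output falls by 13.9 %.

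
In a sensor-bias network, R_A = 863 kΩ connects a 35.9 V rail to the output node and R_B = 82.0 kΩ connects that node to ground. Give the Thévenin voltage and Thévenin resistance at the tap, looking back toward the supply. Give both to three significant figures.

V_th = 3.12 V, R_th = 74.9 kΩ

V_th is the open-circuit tap voltage: 35.9 × 82.0/(863 + 82.0) = 3.12 V.
With the supply zeroed, R_A and R_B appear in parallel from the tap: R_th = R_A‖R_B = (863 × 82.0)/945.0 = 74.9 kΩ.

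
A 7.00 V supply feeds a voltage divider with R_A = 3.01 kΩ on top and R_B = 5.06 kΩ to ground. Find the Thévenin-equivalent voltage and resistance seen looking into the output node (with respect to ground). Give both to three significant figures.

V_th is the open-circuit tap voltage: 7.00 × 5.06/(3.01 + 5.06) = 4.39 V.
With the supply zeroed, R_A and R_B appear in parallel from the tap: R_th = R_A‖R_B = (3.01 × 5.06)/8.070 = 1.89 kΩ.

V_th = 4.39 V, R_th = 1.89 kΩ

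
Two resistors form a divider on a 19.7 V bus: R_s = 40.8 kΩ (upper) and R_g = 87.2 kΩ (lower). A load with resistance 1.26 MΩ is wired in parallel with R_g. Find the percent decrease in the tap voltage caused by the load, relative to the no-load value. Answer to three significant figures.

The divider's output (Thévenin) resistance is R_s‖R_g = 27.80 kΩ.
Fractional drop under load = R_th/(R_th + R_L) = 27.80 / (27.80 + 1260) = 0.02158.
So the output falls by 2.16 %.

2.16 %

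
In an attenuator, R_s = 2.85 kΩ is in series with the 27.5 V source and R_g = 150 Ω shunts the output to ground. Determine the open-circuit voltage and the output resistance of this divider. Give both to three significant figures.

V_th = 1.38 V, R_th = 142 Ω

V_th is the open-circuit tap voltage: 27.5 × 150/(2850 + 150) = 1.38 V.
With the supply zeroed, R_s and R_g appear in parallel from the tap: R_th = R_s‖R_g = (2850 × 150)/3000 = 142 Ω.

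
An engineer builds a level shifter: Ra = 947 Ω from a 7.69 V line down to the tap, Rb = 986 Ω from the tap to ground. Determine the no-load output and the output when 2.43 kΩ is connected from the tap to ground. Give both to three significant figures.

Unloaded: 3.92 V; loaded: 3.27 V

Open-circuit: V = 7.69 × 986/(947 + 986) = 3.92 V.
With the load, Rb becomes Rb‖R_L = 701.4 Ω, so V = 7.69 × 701.4/1648 = 3.27 V.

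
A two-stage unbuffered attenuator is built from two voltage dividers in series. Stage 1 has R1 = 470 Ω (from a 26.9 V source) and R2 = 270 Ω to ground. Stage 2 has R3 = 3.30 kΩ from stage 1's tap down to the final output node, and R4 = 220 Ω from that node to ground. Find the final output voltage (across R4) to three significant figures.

Stage 2 presents R3+R4 = 3520 Ω as a load on stage 1's tap.
Stage 1's lower leg becomes R2‖(R3+R4) = 250.8 Ω, so V_mid = 26.9 × 250.8/720.8 = 9.359 V.
Stage 2 is itself unloaded: V_out = V_mid × R4/(R3+R4) = 9.359 × 220/3520 = 0.585 V.

V_out ≈ 0.585 V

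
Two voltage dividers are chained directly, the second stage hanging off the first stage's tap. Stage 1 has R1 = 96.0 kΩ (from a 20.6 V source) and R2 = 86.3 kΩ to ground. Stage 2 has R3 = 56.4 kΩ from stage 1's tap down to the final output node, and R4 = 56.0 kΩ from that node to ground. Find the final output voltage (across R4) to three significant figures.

V_out ≈ 3.46 V

Stage 2 presents R3+R4 = 112.4 kΩ as a load on stage 1's tap.
Stage 1's lower leg becomes R2‖(R3+R4) = 48.82 kΩ, so V_mid = 20.6 × 48.82/144.8 = 6.944 V.
Stage 2 is itself unloaded: V_out = V_mid × R4/(R3+R4) = 6.944 × 56.0/112.4 = 3.46 V.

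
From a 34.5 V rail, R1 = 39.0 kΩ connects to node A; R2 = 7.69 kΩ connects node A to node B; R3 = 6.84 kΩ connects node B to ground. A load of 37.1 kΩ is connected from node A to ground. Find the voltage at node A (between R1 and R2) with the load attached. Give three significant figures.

Below node A the series string R2+R3 = 14.53 kΩ sits in parallel with the 37.1 kΩ load: 10.44 kΩ.
V_A = 34.5 × 10.44/(39.0 + 10.44) = 7.29 V.

V ≈ 7.29 V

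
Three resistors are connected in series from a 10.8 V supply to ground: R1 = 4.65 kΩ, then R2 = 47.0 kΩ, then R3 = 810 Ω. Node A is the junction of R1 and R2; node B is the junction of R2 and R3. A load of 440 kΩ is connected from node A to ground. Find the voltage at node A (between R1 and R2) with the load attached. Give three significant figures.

Below node A the series string R2+R3 = 47810 Ω sits in parallel with the 440000 Ω load: 43120 Ω.
V_A = 10.8 × 43120/(4650 + 43120) = 9.75 V.

V ≈ 9.75 V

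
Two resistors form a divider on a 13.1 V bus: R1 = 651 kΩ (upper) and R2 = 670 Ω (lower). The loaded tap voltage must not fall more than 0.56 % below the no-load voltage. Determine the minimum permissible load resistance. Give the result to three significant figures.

R_L(min) ≈ 119 kΩ

Output resistance R_th = R1‖R2 = (651000 × 670)/651700 = 669.3 Ω.
The fractional drop is R_th/(R_th + R_L); requiring this ≤ 0.00560 gives R_L ≥ R_th(1/0.00560 − 1) = 669.3 × 177.6 = 119 kΩ.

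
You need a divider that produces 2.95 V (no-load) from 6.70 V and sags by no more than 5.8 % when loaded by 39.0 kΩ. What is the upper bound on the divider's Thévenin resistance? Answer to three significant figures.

R_th ≤ 2.40 kΩ

Loading drop = R_th/(R_th + R_L) ≤ 0.0580, so R_th ≤ R_L · ε/(1−ε) = 39.0 kΩ × 0.0580/0.9420 = 2.40 kΩ.
(Any R1, R2 with R2/(R1+R2) = 0.440 and R1‖R2 ≤ 2.40 kΩ will meet the spec.)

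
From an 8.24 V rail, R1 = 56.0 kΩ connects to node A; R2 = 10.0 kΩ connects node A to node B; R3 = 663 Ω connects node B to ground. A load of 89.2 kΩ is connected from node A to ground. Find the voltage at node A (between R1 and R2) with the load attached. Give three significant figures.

Below node A the series string R2+R3 = 10660 Ω sits in parallel with the 89200 Ω load: 9524 Ω.
V_A = 8.24 × 9524/(56000 + 9524) = 1.20 V.

V ≈ 1.20 V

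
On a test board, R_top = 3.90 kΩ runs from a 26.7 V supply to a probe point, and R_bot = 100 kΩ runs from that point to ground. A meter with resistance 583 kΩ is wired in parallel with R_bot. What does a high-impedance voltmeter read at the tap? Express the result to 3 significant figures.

V_out ≈ 25.5 V

The load sits in parallel with R_bot: R_bot‖R_L = (100 × 583) / (100 + 583) = 85.36 kΩ.
V_out = 26.7 × 85.36 / (3.90 + 85.36) = 26.7 × 85.36/89.26 = 25.5 V.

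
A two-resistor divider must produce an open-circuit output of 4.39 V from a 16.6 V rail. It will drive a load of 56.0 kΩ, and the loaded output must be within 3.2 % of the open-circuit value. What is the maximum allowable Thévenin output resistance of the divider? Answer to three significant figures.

R_th ≤ 1.85 kΩ

Loading drop = R_th/(R_th + R_L) ≤ 0.0320, so R_th ≤ R_L · ε/(1−ε) = 56.0 kΩ × 0.0320/0.9680 = 1.85 kΩ.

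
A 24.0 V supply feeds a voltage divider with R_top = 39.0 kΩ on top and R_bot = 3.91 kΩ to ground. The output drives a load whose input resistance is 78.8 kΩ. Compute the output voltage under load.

V_out ≈ 2.09 V

The load sits in parallel with R_bot: R_bot‖R_L = (3.91 × 78.8) / (3.91 + 78.8) = 3.725 kΩ.
V_out = 24.0 × 3.725 / (39.0 + 3.725) = 24.0 × 3.725/42.73 = 2.09 V.
(Unloaded it would have been 2.19 V.)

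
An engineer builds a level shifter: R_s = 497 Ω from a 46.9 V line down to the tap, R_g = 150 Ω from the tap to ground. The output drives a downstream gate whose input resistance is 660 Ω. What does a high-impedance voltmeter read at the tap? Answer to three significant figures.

The load sits in parallel with R_g: R_g‖R_L = (150 × 660) / (150 + 660) = 122.2 Ω.
V_out = 46.9 × 122.2 / (497 + 122.2) = 46.9 × 122.2/619.2 = 9.26 V.

V_out ≈ 9.26 V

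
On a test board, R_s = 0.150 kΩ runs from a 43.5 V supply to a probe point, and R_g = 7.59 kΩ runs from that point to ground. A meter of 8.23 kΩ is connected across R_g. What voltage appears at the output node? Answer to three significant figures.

V_out ≈ 41.9 V

The load sits in parallel with R_g: R_g‖R_L = (7590 × 8230) / (7590 + 8230) = 3949 Ω.
V_out = 43.5 × 3949 / (150 + 3949) = 43.5 × 3949/4099 = 41.9 V.
(Unloaded it would have been 42.7 V.)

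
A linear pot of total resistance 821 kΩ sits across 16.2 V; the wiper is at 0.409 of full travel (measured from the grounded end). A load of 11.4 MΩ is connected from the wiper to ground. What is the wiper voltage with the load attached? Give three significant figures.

V ≈ 6.51 V

The wiper splits the pot into (1−α)R = 485.2 kΩ above and αR = 335.8 kΩ below.
Lower section ‖ load = 326.2 kΩ.
V_wiper = 16.2 × 326.2/(485.2 + 326.2) = 6.51 V.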